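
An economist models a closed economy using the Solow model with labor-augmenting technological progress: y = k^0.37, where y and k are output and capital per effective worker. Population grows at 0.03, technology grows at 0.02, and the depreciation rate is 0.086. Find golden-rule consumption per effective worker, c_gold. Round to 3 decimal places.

c_gold ≈ 1.134

n + g + δ = 0.03 + 0.02 + 0.086 = 0.136.
Setting f'(k) = n+g+δ gives 0.37·k^(0.37−1) = 0.136, hence k_gold = (0.37/0.136)^(1/0.63) ≈ 4.8971.
y_gold = 4.8971^0.37 ≈ 1.8000.
c_gold = y_gold − (n+g+δ)·k_gold = 1.8000 − 0.136·4.8971 ≈ 1.1340.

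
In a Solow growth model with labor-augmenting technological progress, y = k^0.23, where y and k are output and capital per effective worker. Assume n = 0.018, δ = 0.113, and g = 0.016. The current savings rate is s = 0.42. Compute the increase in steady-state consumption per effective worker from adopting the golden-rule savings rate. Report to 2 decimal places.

The effective depreciation rate is n + g + δ = 0.018 + 0.016 + 0.113 = 0.147.
Current steady state (s = 0.42): k* = (0.42/0.147)^(1/0.77) ≈ 3.9095, y* = 3.9095^0.23 ≈ 1.3683, c* = (1−0.42)·1.3683 ≈ 0.7936.
Setting f'(k) = n+g+δ gives 0.23·k^(0.23−1) = 0.147, hence k_gold = (0.23/0.147)^(1/0.77) ≈ 1.7885.
y_gold = 1.7885^0.23 ≈ 1.1431, c_gold = y_gold − 0.147·k_gold ≈ 0.8802.
Gain: Δc = 0.8802 − 0.7936 ≈ 0.0865.

Δc ≈ 0.09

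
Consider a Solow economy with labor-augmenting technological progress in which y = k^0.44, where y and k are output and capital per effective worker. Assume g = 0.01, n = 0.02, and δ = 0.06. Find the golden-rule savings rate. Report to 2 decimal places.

s_gold = 0.44

Break-even investment rate: n + g + δ = 0.02 + 0.01 + 0.06 = 0.09.
At the golden rule MPK = n+g+δ, and in any Cobb-Douglas steady state s = (n+g+δ)·k/y = MPK·k/y = capital's share 0.44.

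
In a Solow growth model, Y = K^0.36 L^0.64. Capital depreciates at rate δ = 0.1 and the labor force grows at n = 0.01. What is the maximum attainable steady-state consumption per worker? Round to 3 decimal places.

c_gold ≈ 1.247

The effective depreciation rate is n + δ = 0.01 + 0.1 = 0.11.
Setting f'(k) = n+δ gives 0.36·k^(0.36−1) = 0.11, hence k_gold = (0.36/0.11)^(1/0.64) ≈ 6.3760.
y_gold = 6.3760^0.36 ≈ 1.9482.
c_gold = y_gold − (n+δ)·k_gold = 1.9482 − 0.11·6.3760 ≈ 1.2469.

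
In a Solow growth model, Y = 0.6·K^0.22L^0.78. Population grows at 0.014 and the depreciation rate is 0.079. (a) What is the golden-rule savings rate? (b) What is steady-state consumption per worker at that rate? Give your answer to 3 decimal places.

Break-even investment rate: n + δ = 0.014 + 0.079 = 0.093.
For Cobb-Douglas, s_gold equals capital's share: s_gold = 0.22.
Setting f'(k) = n+δ gives 0.22·0.6·k^(0.22−1) = 0.093, hence k_gold = (0.22·0.6/0.093)^(1/0.78) ≈ 1.5667.
y_gold = 0.6·1.5667^0.22 ≈ 0.6623; c_gold = (1−0.22)·y_gold ≈ 0.5166.

(a) s_gold = 0.220; (b) c_gold ≈ 0.517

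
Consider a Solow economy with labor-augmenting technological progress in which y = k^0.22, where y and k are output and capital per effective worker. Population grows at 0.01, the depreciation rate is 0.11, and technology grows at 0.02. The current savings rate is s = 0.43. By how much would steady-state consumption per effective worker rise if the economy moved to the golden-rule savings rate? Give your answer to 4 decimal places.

Capital per effective worker breaks even when investment replaces (n + g + δ)·k; here n + g + δ = 0.14.
Current steady state (s = 0.43): k* = (0.43/0.14)^(1/0.78) ≈ 4.2150, y* = 4.2150^0.22 ≈ 1.3723, c* = (1−0.43)·1.3723 ≈ 0.7822.
At the golden rule the marginal product of capital equals n+g+δ: 0.22·k^(0.22−1) = 0.14. Solving, k_gold = (0.22/0.14)^(1/0.78) ≈ 1.7851.
y_gold = 1.7851^0.22 ≈ 1.1360, c_gold = y_gold − 0.14·k_gold ≈ 0.8861.
Gain: Δc = 0.8861 − 0.7822 ≈ 0.1038.

Δc ≈ 0.1038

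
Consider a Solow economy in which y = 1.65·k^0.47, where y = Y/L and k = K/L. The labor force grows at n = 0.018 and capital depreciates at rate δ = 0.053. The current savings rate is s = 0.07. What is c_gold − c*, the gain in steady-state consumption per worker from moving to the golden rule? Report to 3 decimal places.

Δc ≈ 4.924

Break-even investment rate: n + δ = 0.018 + 0.053 = 0.071.
Current steady state (s = 0.07): k* = (0.07·1.65/0.071)^(1/0.53) ≈ 2.5045, y* = 1.65·2.5045^0.47 ≈ 2.5403, c* = (1−0.07)·2.5403 ≈ 2.3625.
Golden rule sets MPK = n+δ: 0.47·1.65·k^(0.47−1) = 0.071, so k_gold = (0.47·1.65/0.071)^(1/0.53) ≈ 91.0125.
y_gold = 1.65·91.0125^0.47 ≈ 13.7487, c_gold = y_gold − 0.071·k_gold ≈ 7.2868.
Gain: Δc = 7.2868 − 2.3625 ≈ 4.9243.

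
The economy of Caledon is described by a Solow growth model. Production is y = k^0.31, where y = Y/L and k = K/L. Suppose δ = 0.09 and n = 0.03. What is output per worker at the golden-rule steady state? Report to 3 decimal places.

y_gold ≈ 1.532

Capital per worker breaks even when investment replaces (n + δ)·k; here n + δ = 0.12.
Golden rule sets MPK = n+δ: 0.31·k^(0.31−1) = 0.12, so k_gold = (0.31/0.12)^(1/0.69) ≈ 3.9570.
Output: y_gold = k_gold^0.31 = 3.9570^0.31 ≈ 1.5317.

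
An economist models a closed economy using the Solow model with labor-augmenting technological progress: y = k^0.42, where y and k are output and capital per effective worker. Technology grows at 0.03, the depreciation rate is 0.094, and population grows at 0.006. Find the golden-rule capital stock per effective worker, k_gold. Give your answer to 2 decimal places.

n + g + δ = 0.006 + 0.03 + 0.094 = 0.13.
Golden rule sets MPK = n+g+δ: 0.42·k^(0.42−1) = 0.13, so k_gold = (0.42/0.13)^(1/0.58) ≈ 7.5529.

k_gold ≈ 7.55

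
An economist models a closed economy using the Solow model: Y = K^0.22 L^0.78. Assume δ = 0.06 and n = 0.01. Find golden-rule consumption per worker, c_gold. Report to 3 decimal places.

n + δ = 0.01 + 0.06 = 0.07.
Setting f'(k) = n+δ gives 0.22·k^(0.22−1) = 0.07, hence k_gold = (0.22/0.07)^(1/0.78) ≈ 4.3411.
y_gold = 4.3411^0.22 ≈ 1.3812.
c_gold = y_gold − (n+δ)·k_gold = 1.3812 − 0.07·4.3411 ≈ 1.0774.

c_gold ≈ 1.077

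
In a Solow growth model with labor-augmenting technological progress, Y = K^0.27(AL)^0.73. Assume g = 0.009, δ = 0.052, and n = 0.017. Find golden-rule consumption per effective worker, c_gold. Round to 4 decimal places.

c_gold ≈ 1.1555

n + g + δ = 0.017 + 0.009 + 0.052 = 0.078.
Maximizing c = f(k) − (n+g+δ)·k gives f'(k) = n+g+δ, i.e. 0.27·k^(0.27−1) = 0.078, so k_gold = (0.27/0.078)^(1/0.73) ≈ 5.4793.
y_gold = 5.4793^0.27 ≈ 1.5829.
c_gold = y_gold − (n+g+δ)·k_gold = 1.5829 − 0.078·5.4793 ≈ 1.1555.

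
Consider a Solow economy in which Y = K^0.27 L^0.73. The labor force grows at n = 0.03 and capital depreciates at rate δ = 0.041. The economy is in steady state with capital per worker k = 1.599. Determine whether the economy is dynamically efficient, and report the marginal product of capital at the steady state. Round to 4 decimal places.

n + δ = 0.03 + 0.041 = 0.071.
MPK = 0.27·k^(0.27−1) = 0.27·1.599^(-0.73) ≈ 0.1917.
MPK > 0.071, so the economy is dynamically efficient (under-saving).

dynamically efficient; MPK ≈ 0.1917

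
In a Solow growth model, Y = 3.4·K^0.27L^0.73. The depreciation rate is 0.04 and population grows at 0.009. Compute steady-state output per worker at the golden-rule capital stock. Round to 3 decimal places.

n + δ = 0.009 + 0.04 = 0.049.
At the golden rule the marginal product of capital equals n+δ: 0.27·3.4·k^(0.27−1) = 0.049. Solving, k_gold = (0.27·3.4/0.049)^(1/0.73) ≈ 55.3798.
Output: y_gold = 3.4·k_gold^0.27 = 3.4·55.3798^0.27 ≈ 10.0504.

y_gold ≈ 10.050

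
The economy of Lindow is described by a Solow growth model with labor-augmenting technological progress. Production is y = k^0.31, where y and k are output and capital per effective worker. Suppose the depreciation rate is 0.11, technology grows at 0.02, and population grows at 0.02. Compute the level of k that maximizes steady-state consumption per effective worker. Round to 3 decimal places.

k_gold ≈ 2.864

The effective depreciation rate is n + g + δ = 0.02 + 0.02 + 0.11 = 0.15.
Golden rule sets MPK = n+g+δ: 0.31·k^(0.31−1) = 0.15, so k_gold = (0.31/0.15)^(1/0.69) ≈ 2.8636.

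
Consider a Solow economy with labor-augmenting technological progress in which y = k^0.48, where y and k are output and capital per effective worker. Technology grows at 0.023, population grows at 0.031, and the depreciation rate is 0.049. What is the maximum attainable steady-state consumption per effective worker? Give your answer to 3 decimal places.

c_gold ≈ 2.153

n + g + δ = 0.031 + 0.023 + 0.049 = 0.103.
Maximizing c = f(k) − (n+g+δ)·k gives f'(k) = n+g+δ, i.e. 0.48·k^(0.48−1) = 0.103, so k_gold = (0.48/0.103)^(1/0.52) ≈ 19.2927.
y_gold = 19.2927^0.48 ≈ 4.1399.
c_gold = y_gold − (n+g+δ)·k_gold = 4.1399 − 0.103·19.2927 ≈ 2.1527.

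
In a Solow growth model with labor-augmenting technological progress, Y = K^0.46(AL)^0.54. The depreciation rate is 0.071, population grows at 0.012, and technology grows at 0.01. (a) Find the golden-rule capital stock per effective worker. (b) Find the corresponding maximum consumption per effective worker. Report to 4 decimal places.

n + g + δ = 0.012 + 0.01 + 0.071 = 0.093.
Maximizing c = f(k) − (n+g+δ)·k gives f'(k) = n+g+δ, i.e. 0.46·k^(0.46−1) = 0.093, so k_gold = (0.46/0.093)^(1/0.54) ≈ 19.3061.
y_gold = 19.3061^0.46 ≈ 3.9032; c_gold = y_gold − 0.093·k_gold ≈ 2.1077.

(a) k_gold ≈ 19.3061; (b) c_gold ≈ 2.1077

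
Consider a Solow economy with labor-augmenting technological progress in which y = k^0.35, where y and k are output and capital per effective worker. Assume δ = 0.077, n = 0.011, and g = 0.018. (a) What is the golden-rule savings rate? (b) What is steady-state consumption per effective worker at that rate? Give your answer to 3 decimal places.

(a) s_gold = 0.350; (b) c_gold ≈ 1.237

n + g + δ = 0.011 + 0.018 + 0.077 = 0.106.
For Cobb-Douglas, s_gold equals capital's share: s_gold = 0.35.
Maximizing c = f(k) − (n+g+δ)·k gives f'(k) = n+g+δ, i.e. 0.35·k^(0.35−1) = 0.106, so k_gold = (0.35/0.106)^(1/0.65) ≈ 6.2820.
y_gold = 6.2820^0.35 ≈ 1.9025; c_gold = (1−0.35)·y_gold ≈ 1.2367.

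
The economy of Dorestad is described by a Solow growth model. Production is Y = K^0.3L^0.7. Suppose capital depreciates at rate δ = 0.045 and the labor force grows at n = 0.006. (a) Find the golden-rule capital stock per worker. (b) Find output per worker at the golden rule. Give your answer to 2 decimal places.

n + δ = 0.006 + 0.045 = 0.051.
Golden rule sets MPK = n+δ: 0.3·k^(0.3−1) = 0.051, so k_gold = (0.3/0.051)^(1/0.7) ≈ 12.5707.
y_gold = 12.5707^0.3 ≈ 2.1370.

(a) k_gold ≈ 12.57; (b) y_gold ≈ 2.14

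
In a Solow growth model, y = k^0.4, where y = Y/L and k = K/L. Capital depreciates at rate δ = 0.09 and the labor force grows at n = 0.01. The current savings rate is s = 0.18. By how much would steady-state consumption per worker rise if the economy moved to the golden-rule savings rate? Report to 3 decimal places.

Break-even investment rate: n + δ = 0.01 + 0.09 = 0.1.
Current steady state (s = 0.18): k* = (0.18/0.1)^(1/0.6) ≈ 2.6635, y* = 2.6635^0.4 ≈ 1.4797, c* = (1−0.18)·1.4797 ≈ 1.2134.
Setting f'(k) = n+δ gives 0.4·k^(0.4−1) = 0.1, hence k_gold = (0.4/0.1)^(1/0.6) ≈ 10.0794.
y_gold = 10.0794^0.4 ≈ 2.5198, c_gold = y_gold − 0.1·k_gold ≈ 1.5119.
Gain: Δc = 1.5119 − 1.2134 ≈ 0.2985.

Δc ≈ 0.299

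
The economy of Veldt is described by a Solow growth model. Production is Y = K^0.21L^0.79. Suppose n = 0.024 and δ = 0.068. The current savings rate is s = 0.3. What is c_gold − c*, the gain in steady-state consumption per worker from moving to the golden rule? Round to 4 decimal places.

Δc ≈ 0.0254

Capital per worker breaks even when investment replaces (n + δ)·k; here n + δ = 0.092.
Current steady state (s = 0.3): k* = (0.3/0.092)^(1/0.79) ≈ 4.4647, y* = 4.4647^0.21 ≈ 1.3692, c* = (1−0.3)·1.3692 ≈ 0.9584.
Golden rule sets MPK = n+δ: 0.21·k^(0.21−1) = 0.092, so k_gold = (0.21/0.092)^(1/0.79) ≈ 2.8426.
y_gold = 2.8426^0.21 ≈ 1.2453, c_gold = y_gold − 0.092·k_gold ≈ 0.9838.
Gain: Δc = 0.9838 − 0.9584 ≈ 0.0254.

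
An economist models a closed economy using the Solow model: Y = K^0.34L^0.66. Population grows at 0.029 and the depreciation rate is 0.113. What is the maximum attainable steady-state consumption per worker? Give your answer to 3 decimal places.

n + δ = 0.029 + 0.113 = 0.142.
At the golden rule the marginal product of capital equals n+δ: 0.34·k^(0.34−1) = 0.142. Solving, k_gold = (0.34/0.142)^(1/0.66) ≈ 3.7543.
y_gold = 3.7543^0.34 ≈ 1.5680.
c_gold = y_gold − (n+δ)·k_gold = 1.5680 − 0.142·3.7543 ≈ 1.0349.

c_gold ≈ 1.035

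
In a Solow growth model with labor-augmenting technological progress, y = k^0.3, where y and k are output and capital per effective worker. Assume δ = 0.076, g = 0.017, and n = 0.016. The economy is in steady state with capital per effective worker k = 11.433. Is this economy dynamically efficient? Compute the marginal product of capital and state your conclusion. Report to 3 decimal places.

dynamically inefficient; MPK ≈ 0.055

The effective depreciation rate is n + g + δ = 0.016 + 0.017 + 0.076 = 0.109.
MPK = 0.3·k^(0.3−1) = 0.3·11.433^(-0.7) ≈ 0.0545.
MPK < 0.109, so the economy is dynamically inefficient (over-saving).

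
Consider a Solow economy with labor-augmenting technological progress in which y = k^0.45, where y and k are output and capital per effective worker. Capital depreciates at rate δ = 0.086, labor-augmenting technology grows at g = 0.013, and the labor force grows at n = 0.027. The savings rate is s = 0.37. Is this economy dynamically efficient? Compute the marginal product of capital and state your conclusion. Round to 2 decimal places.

Capital per effective worker breaks even when investment replaces (n + g + δ)·k; here n + g + δ = 0.126.
Steady-state k*: s·k^0.45 = 0.126·k gives k* = (0.37/0.126)^(1/0.55) ≈ 7.0893.
MPK = 0.45·7.0893^(-0.55) ≈ 0.1532.
MPK > n+g+δ = 0.126, so the economy is dynamically efficient (under-saving).

dynamically efficient; MPK ≈ 0.15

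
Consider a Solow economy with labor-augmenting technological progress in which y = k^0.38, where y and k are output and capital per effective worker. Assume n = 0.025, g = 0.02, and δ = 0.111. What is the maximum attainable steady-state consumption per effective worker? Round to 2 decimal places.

Break-even investment rate: n + g + δ = 0.025 + 0.02 + 0.111 = 0.156.
Maximizing c = f(k) − (n+g+δ)·k gives f'(k) = n+g+δ, i.e. 0.38·k^(0.38−1) = 0.156, so k_gold = (0.38/0.156)^(1/0.62) ≈ 4.2038.
y_gold = 4.2038^0.38 ≈ 1.7258.
c_gold = y_gold − (n+g+δ)·k_gold = 1.7258 − 0.156·4.2038 ≈ 1.0700.

c_gold ≈ 1.07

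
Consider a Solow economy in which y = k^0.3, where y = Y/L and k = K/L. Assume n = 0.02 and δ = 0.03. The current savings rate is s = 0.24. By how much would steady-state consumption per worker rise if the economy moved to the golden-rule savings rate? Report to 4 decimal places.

Δc ≈ 0.0201

Capital per worker breaks even when investment replaces (n + δ)·k; here n + δ = 0.05.
Current steady state (s = 0.24): k* = (0.24/0.05)^(1/0.7) ≈ 9.4016, y* = 9.4016^0.3 ≈ 1.9587, c* = (1−0.24)·1.9587 ≈ 1.4886.
Golden rule sets MPK = n+δ: 0.3·k^(0.3−1) = 0.05, so k_gold = (0.3/0.05)^(1/0.7) ≈ 12.9314.
y_gold = 12.9314^0.3 ≈ 2.1552, c_gold = y_gold − 0.05·k_gold ≈ 1.5087.
Gain: Δc = 1.5087 − 1.4886 ≈ 0.0201.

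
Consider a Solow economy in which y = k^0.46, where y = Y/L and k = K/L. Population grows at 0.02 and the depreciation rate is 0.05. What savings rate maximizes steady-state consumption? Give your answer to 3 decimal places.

s_gold = 0.460

Capital per worker breaks even when investment replaces (n + δ)·k; here n + δ = 0.07.
At the golden rule MPK = n+δ, and in any Cobb-Douglas steady state s = (n+δ)·k/y = MPK·k/y = capital's share 0.46.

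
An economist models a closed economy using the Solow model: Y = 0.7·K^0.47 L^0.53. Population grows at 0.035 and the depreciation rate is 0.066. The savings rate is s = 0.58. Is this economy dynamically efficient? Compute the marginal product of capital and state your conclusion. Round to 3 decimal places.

dynamically inefficient; MPK ≈ 0.082

Break-even investment rate: n + δ = 0.035 + 0.066 = 0.101.
Steady-state k*: s·A·k^0.47 = 0.101·k gives k* = (0.58·0.7/0.101)^(1/0.53) ≈ 13.8041.
MPK = 0.47·0.7·13.8041^(-0.53) ≈ 0.0818.
MPK < n+δ = 0.101, so the economy is dynamically inefficient (over-saving).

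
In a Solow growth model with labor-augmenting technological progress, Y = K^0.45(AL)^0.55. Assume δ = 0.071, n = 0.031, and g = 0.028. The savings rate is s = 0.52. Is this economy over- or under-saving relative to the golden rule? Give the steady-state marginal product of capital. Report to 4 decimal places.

over-saving; MPK ≈ 0.1125

The effective depreciation rate is n + g + δ = 0.031 + 0.028 + 0.071 = 0.13.
Steady-state k*: s·k^0.45 = 0.13·k gives k* = (0.52/0.13)^(1/0.55) ≈ 12.4353.
MPK = 0.45·12.4353^(-0.55) ≈ 0.1125.
MPK < n+g+δ = 0.13, so the economy is dynamically inefficient (over-saving).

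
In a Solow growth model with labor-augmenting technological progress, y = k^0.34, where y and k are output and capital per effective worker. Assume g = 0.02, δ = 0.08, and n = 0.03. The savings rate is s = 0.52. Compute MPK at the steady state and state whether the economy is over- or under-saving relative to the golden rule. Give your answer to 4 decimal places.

over-saving; MPK ≈ 0.0850

The effective depreciation rate is n + g + δ = 0.03 + 0.02 + 0.08 = 0.13.
Steady-state k*: s·k^0.34 = 0.13·k gives k* = (0.52/0.13)^(1/0.66) ≈ 8.1698.
MPK = 0.34·8.1698^(-0.66) ≈ 0.0850.
MPK < n+g+δ = 0.13, so the economy is dynamically inefficient (over-saving).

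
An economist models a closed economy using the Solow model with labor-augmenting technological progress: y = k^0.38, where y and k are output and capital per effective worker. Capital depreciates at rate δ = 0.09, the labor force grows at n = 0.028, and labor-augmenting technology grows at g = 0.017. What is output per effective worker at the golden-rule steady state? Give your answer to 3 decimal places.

n + g + δ = 0.028 + 0.017 + 0.09 = 0.135.
Maximizing c = f(k) − (n+g+δ)·k gives f'(k) = n+g+δ, i.e. 0.38·k^(0.38−1) = 0.135, so k_gold = (0.38/0.135)^(1/0.62) ≈ 5.3079.
Output: y_gold = k_gold^0.38 = 5.3079^0.38 ≈ 1.8857.

y_gold ≈ 1.886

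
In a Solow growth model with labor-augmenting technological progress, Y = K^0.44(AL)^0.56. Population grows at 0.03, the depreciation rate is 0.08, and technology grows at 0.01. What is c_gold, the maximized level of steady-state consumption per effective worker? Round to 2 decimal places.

c_gold ≈ 1.55

Break-even investment rate: n + g + δ = 0.03 + 0.01 + 0.08 = 0.12.
Maximizing c = f(k) − (n+g+δ)·k gives f'(k) = n+g+δ, i.e. 0.44·k^(0.44−1) = 0.12, so k_gold = (0.44/0.12)^(1/0.56) ≈ 10.1772.
y_gold = 10.1772^0.44 ≈ 2.7756.
c_gold = y_gold − (n+g+δ)·k_gold = 2.7756 − 0.12·10.1772 ≈ 1.5543.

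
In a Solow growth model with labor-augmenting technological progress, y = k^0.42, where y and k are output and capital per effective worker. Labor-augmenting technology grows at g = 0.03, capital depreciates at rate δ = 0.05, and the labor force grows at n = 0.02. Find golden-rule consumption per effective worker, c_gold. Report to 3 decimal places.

n + g + δ = 0.02 + 0.03 + 0.05 = 0.1.
Maximizing c = f(k) − (n+g+δ)·k gives f'(k) = n+g+δ, i.e. 0.42·k^(0.42−1) = 0.1, so k_gold = (0.42/0.1)^(1/0.58) ≈ 11.8732.
y_gold = 11.8732^0.42 ≈ 2.8270.
c_gold = y_gold − (n+g+δ)·k_gold = 2.8270 − 0.1·11.8732 ≈ 1.6396.

c_gold ≈ 1.640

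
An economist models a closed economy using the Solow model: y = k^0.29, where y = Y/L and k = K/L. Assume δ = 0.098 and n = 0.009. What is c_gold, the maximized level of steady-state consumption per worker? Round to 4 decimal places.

Break-even investment rate: n + δ = 0.009 + 0.098 = 0.107.
At the golden rule the marginal product of capital equals n+δ: 0.29·k^(0.29−1) = 0.107. Solving, k_gold = (0.29/0.107)^(1/0.71) ≈ 4.0727.
y_gold = 4.0727^0.29 ≈ 1.5027.
c_gold = y_gold − (n+δ)·k_gold = 1.5027 − 0.107·4.0727 ≈ 1.0669.

c_gold ≈ 1.0669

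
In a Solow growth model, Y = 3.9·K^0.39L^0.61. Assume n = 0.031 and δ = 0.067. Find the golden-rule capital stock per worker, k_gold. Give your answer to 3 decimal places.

k_gold ≈ 89.598

n + δ = 0.031 + 0.067 = 0.098.
At the golden rule the marginal product of capital equals n+δ: 0.39·3.9·k^(0.39−1) = 0.098. Solving, k_gold = (0.39·3.9/0.098)^(1/0.61) ≈ 89.5984.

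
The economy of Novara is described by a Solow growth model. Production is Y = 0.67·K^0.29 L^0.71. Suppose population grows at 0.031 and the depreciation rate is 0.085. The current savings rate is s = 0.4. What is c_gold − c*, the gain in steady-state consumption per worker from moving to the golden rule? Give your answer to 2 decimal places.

n + δ = 0.031 + 0.085 = 0.116.
Current steady state (s = 0.4): k* = (0.4·0.67/0.116)^(1/0.71) ≈ 3.2525, y* = 0.67·3.2525^0.29 ≈ 0.9432, c* = (1−0.4)·0.9432 ≈ 0.5659.
At the golden rule the marginal product of capital equals n+δ: 0.29·0.67·k^(0.29−1) = 0.116. Solving, k_gold = (0.29·0.67/0.116)^(1/0.71) ≈ 2.0678.
y_gold = 0.67·2.0678^0.29 ≈ 0.8271, c_gold = y_gold − 0.116·k_gold ≈ 0.5873.
Gain: Δc = 0.5873 − 0.5659 ≈ 0.0213.

Δc ≈ 0.02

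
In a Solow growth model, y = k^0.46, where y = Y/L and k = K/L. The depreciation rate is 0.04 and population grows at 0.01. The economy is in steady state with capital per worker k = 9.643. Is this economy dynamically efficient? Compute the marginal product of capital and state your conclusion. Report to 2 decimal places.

dynamically efficient; MPK ≈ 0.14

The effective depreciation rate is n + δ = 0.01 + 0.04 = 0.05.
MPK = 0.46·k^(0.46−1) = 0.46·9.643^(-0.54) ≈ 0.1353.
MPK > 0.05, so the economy is dynamically efficient (under-saving).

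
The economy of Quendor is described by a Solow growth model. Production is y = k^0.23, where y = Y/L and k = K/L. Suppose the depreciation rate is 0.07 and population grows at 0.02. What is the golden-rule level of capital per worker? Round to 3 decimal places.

k_gold ≈ 3.382

Break-even investment rate: n + δ = 0.02 + 0.07 = 0.09.
At the golden rule the marginal product of capital equals n+δ: 0.23·k^(0.23−1) = 0.09. Solving, k_gold = (0.23/0.09)^(1/0.77) ≈ 3.3822.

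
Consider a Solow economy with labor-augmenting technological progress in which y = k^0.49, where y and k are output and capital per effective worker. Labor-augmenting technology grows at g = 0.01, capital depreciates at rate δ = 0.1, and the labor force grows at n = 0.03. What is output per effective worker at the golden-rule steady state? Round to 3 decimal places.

y_gold ≈ 3.332

Capital per effective worker breaks even when investment replaces (n + g + δ)·k; here n + g + δ = 0.14.
Golden rule sets MPK = n+g+δ: 0.49·k^(0.49−1) = 0.14, so k_gold = (0.49/0.14)^(1/0.51) ≈ 11.6627.
Output: y_gold = k_gold^0.49 = 11.6627^0.49 ≈ 3.3322.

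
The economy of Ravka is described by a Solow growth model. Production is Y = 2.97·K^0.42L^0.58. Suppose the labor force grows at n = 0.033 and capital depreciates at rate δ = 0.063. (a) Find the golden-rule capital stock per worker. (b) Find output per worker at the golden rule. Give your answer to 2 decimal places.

(a) k_gold ≈ 83.22; (b) y_gold ≈ 19.02

Break-even investment rate: n + δ = 0.033 + 0.063 = 0.096.
At the golden rule the marginal product of capital equals n+δ: 0.42·2.97·k^(0.42−1) = 0.096. Solving, k_gold = (0.42·2.97/0.096)^(1/0.58) ≈ 83.2208.
y_gold = 2.97·83.2208^0.42 ≈ 19.0219.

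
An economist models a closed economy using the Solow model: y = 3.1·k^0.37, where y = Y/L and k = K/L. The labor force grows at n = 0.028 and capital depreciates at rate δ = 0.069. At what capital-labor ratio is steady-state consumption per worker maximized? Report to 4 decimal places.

Break-even investment rate: n + δ = 0.028 + 0.069 = 0.097.
Golden rule sets MPK = n+δ: 0.37·3.1·k^(0.37−1) = 0.097, so k_gold = (0.37·3.1/0.097)^(1/0.63) ≈ 50.4480.

k_gold ≈ 50.4480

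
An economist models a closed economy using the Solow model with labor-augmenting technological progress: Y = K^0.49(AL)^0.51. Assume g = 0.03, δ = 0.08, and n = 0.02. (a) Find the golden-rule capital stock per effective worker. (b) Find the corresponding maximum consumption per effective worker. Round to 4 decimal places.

Capital per effective worker breaks even when investment replaces (n + g + δ)·k; here n + g + δ = 0.13.
At the golden rule the marginal product of capital equals n+g+δ: 0.49·k^(0.49−1) = 0.13. Solving, k_gold = (0.49/0.13)^(1/0.51) ≈ 13.4868.
y_gold = 13.4868^0.49 ≈ 3.5781; c_gold = y_gold − 0.13·k_gold ≈ 1.8248.

(a) k_gold ≈ 13.4868; (b) c_gold ≈ 1.8248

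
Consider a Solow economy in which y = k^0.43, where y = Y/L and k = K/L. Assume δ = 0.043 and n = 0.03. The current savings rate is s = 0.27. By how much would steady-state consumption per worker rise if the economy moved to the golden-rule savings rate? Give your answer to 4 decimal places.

Δc ≈ 0.2139

n + δ = 0.03 + 0.043 = 0.073.
Current steady state (s = 0.27): k* = (0.27/0.073)^(1/0.57) ≈ 9.9212, y* = 9.9212^0.43 ≈ 2.6824, c* = (1−0.27)·2.6824 ≈ 1.9581.
At the golden rule the marginal product of capital equals n+δ: 0.43·k^(0.43−1) = 0.073. Solving, k_gold = (0.43/0.073)^(1/0.57) ≈ 22.4457.
y_gold = 22.4457^0.43 ≈ 3.8105, c_gold = y_gold − 0.073·k_gold ≈ 2.1720.
Gain: Δc = 2.1720 − 1.9581 ≈ 0.2139.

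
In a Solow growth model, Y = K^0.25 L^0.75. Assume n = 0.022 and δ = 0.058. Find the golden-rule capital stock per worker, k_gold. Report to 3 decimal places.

n + δ = 0.022 + 0.058 = 0.08.
Setting f'(k) = n+δ gives 0.25·k^(0.25−1) = 0.08, hence k_gold = (0.25/0.08)^(1/0.75) ≈ 4.5688.

k_gold ≈ 4.569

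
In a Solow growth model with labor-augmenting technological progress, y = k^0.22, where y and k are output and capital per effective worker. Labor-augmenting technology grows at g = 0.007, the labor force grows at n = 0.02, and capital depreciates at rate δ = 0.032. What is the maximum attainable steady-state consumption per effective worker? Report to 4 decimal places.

c_gold ≈ 1.1306

n + g + δ = 0.02 + 0.007 + 0.032 = 0.059.
Golden rule sets MPK = n+g+δ: 0.22·k^(0.22−1) = 0.059, so k_gold = (0.22/0.059)^(1/0.78) ≈ 5.4048.
y_gold = 5.4048^0.22 ≈ 1.4495.
c_gold = y_gold − (n+g+δ)·k_gold = 1.4495 − 0.059·5.4048 ≈ 1.1306.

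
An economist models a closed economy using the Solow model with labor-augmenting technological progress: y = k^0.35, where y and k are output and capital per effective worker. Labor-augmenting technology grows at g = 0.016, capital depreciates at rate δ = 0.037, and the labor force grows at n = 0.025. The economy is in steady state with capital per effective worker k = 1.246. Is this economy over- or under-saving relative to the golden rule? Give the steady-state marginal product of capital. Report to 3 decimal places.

under-saving; MPK ≈ 0.303

The effective depreciation rate is n + g + δ = 0.025 + 0.016 + 0.037 = 0.078.
MPK = 0.35·k^(0.35−1) = 0.35·1.246^(-0.65) ≈ 0.3034.
MPK > 0.078, so the economy is dynamically efficient (under-saving).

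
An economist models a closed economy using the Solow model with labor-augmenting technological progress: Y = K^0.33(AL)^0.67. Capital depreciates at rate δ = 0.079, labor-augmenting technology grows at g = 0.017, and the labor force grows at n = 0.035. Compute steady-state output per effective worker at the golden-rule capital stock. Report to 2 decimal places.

y_gold ≈ 1.58

Capital per effective worker breaks even when investment replaces (n + g + δ)·k; here n + g + δ = 0.131.
Golden rule sets MPK = n+g+δ: 0.33·k^(0.33−1) = 0.131, so k_gold = (0.33/0.131)^(1/0.67) ≈ 3.9707.
Output: y_gold = k_gold^0.33 = 3.9707^0.33 ≈ 1.5763.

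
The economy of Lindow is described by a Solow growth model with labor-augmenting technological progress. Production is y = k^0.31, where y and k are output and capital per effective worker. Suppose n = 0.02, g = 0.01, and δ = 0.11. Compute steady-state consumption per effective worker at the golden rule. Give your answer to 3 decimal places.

The effective depreciation rate is n + g + δ = 0.02 + 0.01 + 0.11 = 0.14.
Setting f'(k) = n+g+δ gives 0.31·k^(0.31−1) = 0.14, hence k_gold = (0.31/0.14)^(1/0.69) ≈ 3.1647.
y_gold = 3.1647^0.31 ≈ 1.4292.
c_gold = y_gold − (n+g+δ)·k_gold = 1.4292 − 0.14·3.1647 ≈ 0.9862.

c_gold ≈ 0.986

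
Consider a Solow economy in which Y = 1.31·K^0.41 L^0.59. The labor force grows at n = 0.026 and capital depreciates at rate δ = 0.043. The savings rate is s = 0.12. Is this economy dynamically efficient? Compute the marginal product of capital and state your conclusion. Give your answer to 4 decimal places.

dynamically efficient; MPK ≈ 0.2358

n + δ = 0.026 + 0.043 = 0.069.
Steady-state k*: s·A·k^0.41 = 0.069·k gives k* = (0.12·1.31/0.069)^(1/0.59) ≈ 4.0375.
MPK = 0.41·1.31·4.0375^(-0.59) ≈ 0.2358.
MPK > n+δ = 0.069, so the economy is dynamically efficient (under-saving).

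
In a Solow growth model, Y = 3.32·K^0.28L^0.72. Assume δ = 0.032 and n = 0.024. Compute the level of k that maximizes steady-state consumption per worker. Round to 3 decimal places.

k_gold ≈ 49.499

The effective depreciation rate is n + δ = 0.024 + 0.032 = 0.056.
Maximizing c = f(k) − (n+δ)·k gives f'(k) = n+δ, i.e. 0.28·3.32·k^(0.28−1) = 0.056, so k_gold = (0.28·3.32/0.056)^(1/0.72) ≈ 49.4988.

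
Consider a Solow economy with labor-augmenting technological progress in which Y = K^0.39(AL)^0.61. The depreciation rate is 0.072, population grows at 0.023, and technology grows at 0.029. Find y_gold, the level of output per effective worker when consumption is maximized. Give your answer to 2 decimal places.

y_gold ≈ 2.08

Capital per effective worker breaks even when investment replaces (n + g + δ)·k; here n + g + δ = 0.124.
Maximizing c = f(k) − (n+g+δ)·k gives f'(k) = n+g+δ, i.e. 0.39·k^(0.39−1) = 0.124, so k_gold = (0.39/0.124)^(1/0.61) ≈ 6.5435.
Output: y_gold = k_gold^0.39 = 6.5435^0.39 ≈ 2.0805.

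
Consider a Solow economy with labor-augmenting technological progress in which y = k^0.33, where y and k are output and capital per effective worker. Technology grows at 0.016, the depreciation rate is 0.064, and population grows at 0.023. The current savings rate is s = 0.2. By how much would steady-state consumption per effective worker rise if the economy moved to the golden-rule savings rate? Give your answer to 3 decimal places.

Capital per effective worker breaks even when investment replaces (n + g + δ)·k; here n + g + δ = 0.103.
Current steady state (s = 0.2): k* = (0.2/0.103)^(1/0.67) ≈ 2.6924, y* = 2.6924^0.33 ≈ 1.3866, c* = (1−0.2)·1.3866 ≈ 1.1093.
At the golden rule the marginal product of capital equals n+g+δ: 0.33·k^(0.33−1) = 0.103. Solving, k_gold = (0.33/0.103)^(1/0.67) ≈ 5.6851.
y_gold = 5.6851^0.33 ≈ 1.7745, c_gold = y_gold − 0.103·k_gold ≈ 1.1889.
Gain: Δc = 1.1889 − 1.1093 ≈ 0.0796.

Δc ≈ 0.080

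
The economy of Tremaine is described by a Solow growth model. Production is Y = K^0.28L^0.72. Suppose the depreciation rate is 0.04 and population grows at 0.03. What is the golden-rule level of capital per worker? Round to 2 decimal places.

n + δ = 0.03 + 0.04 = 0.07.
Golden rule sets MPK = n+δ: 0.28·k^(0.28−1) = 0.07, so k_gold = (0.28/0.07)^(1/0.72) ≈ 6.8580.

k_gold ≈ 6.86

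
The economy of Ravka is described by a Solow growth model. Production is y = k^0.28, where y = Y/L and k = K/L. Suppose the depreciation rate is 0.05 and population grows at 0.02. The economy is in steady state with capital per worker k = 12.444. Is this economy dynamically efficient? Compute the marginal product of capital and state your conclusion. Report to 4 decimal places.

n + δ = 0.02 + 0.05 = 0.07.
MPK = 0.28·k^(0.28−1) = 0.28·12.444^(-0.72) ≈ 0.0456.
MPK < 0.07, so the economy is dynamically inefficient (over-saving).

dynamically inefficient; MPK ≈ 0.0456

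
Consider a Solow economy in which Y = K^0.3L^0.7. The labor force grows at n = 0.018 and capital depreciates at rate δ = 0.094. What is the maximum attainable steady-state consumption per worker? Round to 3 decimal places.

Capital per worker breaks even when investment replaces (n + δ)·k; here n + δ = 0.112.
Maximizing c = f(k) − (n+δ)·k gives f'(k) = n+δ, i.e. 0.3·k^(0.3−1) = 0.112, so k_gold = (0.3/0.112)^(1/0.7) ≈ 4.0859.
y_gold = 4.0859^0.3 ≈ 1.5254.
c_gold = y_gold − (n+δ)·k_gold = 1.5254 − 0.112·4.0859 ≈ 1.0678.

c_gold ≈ 1.068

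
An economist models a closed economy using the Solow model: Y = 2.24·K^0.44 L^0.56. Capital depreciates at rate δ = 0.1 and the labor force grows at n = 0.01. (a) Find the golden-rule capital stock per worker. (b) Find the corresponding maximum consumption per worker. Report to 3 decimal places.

(a) k_gold ≈ 50.182; (b) c_gold ≈ 7.026

Capital per worker breaks even when investment replaces (n + δ)·k; here n + δ = 0.11.
Golden rule sets MPK = n+δ: 0.44·2.24·k^(0.44−1) = 0.11, so k_gold = (0.44·2.24/0.11)^(1/0.56) ≈ 50.1822.
y_gold = 2.24·50.1822^0.44 ≈ 12.5456; c_gold = y_gold − 0.11·k_gold ≈ 7.0255.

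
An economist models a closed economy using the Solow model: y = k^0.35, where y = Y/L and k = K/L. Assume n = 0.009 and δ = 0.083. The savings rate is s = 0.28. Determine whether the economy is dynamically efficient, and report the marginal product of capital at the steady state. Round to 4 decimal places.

dynamically efficient; MPK ≈ 0.1150

Break-even investment rate: n + δ = 0.009 + 0.083 = 0.092.
Steady-state k*: s·k^0.35 = 0.092·k gives k* = (0.28/0.092)^(1/0.65) ≈ 5.5417.
MPK = 0.35·5.5417^(-0.65) ≈ 0.1150.
MPK > n+δ = 0.092, so the economy is dynamically efficient (under-saving).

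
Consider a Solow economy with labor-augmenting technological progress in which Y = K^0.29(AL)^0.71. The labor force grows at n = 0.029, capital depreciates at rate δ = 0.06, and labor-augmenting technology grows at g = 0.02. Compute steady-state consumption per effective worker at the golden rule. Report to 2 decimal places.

Break-even investment rate: n + g + δ = 0.029 + 0.02 + 0.06 = 0.109.
At the golden rule the marginal product of capital equals n+g+δ: 0.29·k^(0.29−1) = 0.109. Solving, k_gold = (0.29/0.109)^(1/0.71) ≈ 3.9678.
y_gold = 3.9678^0.29 ≈ 1.4914.
c_gold = y_gold − (n+g+δ)·k_gold = 1.4914 − 0.109·3.9678 ≈ 1.0589.

c_gold ≈ 1.06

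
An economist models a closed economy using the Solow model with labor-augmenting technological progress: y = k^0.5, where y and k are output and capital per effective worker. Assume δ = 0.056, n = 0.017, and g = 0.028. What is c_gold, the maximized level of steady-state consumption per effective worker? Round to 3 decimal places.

c_gold ≈ 2.475

n + g + δ = 0.017 + 0.028 + 0.056 = 0.101.
Maximizing c = f(k) − (n+g+δ)·k gives f'(k) = n+g+δ, i.e. 0.5·k^(0.5−1) = 0.101, so k_gold = (0.5/0.101)^(1/0.5) ≈ 24.5074.
y_gold = 24.5074^0.5 ≈ 4.9505.
c_gold = y_gold − (n+g+δ)·k_gold = 4.9505 − 0.101·24.5074 ≈ 2.4752.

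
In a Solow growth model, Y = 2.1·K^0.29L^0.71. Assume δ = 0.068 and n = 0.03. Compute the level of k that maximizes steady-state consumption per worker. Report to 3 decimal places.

Capital per worker breaks even when investment replaces (n + δ)·k; here n + δ = 0.098.
Setting f'(k) = n+δ gives 0.29·2.1·k^(0.29−1) = 0.098, hence k_gold = (0.29·2.1/0.098)^(1/0.71) ≈ 13.1055.

k_gold ≈ 13.105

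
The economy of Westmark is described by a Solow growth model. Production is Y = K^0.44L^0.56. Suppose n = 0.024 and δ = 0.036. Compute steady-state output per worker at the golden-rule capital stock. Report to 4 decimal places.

The effective depreciation rate is n + δ = 0.024 + 0.036 = 0.06.
Maximizing c = f(k) − (n+δ)·k gives f'(k) = n+δ, i.e. 0.44·k^(0.44−1) = 0.06, so k_gold = (0.44/0.06)^(1/0.56) ≈ 35.0898.
Output: y_gold = k_gold^0.44 = 35.0898^0.44 ≈ 4.7850.

y_gold ≈ 4.7850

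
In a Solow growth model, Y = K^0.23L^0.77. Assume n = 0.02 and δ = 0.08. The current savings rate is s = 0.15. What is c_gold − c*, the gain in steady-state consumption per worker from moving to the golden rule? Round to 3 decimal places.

Δc ≈ 0.028

Capital per worker breaks even when investment replaces (n + δ)·k; here n + δ = 0.1.
Current steady state (s = 0.15): k* = (0.15/0.1)^(1/0.77) ≈ 1.6931, y* = 1.6931^0.23 ≈ 1.1288, c* = (1−0.15)·1.1288 ≈ 0.9594.
Setting f'(k) = n+δ gives 0.23·k^(0.23−1) = 0.1, hence k_gold = (0.23/0.1)^(1/0.77) ≈ 2.9497.
y_gold = 2.9497^0.23 ≈ 1.2825, c_gold = y_gold − 0.1·k_gold ≈ 0.9875.
Gain: Δc = 0.9875 − 0.9594 ≈ 0.0281.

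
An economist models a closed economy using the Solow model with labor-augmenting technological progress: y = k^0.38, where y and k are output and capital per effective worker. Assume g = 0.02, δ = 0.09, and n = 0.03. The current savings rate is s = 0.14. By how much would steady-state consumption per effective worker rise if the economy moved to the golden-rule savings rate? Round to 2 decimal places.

Capital per effective worker breaks even when investment replaces (n + g + δ)·k; here n + g + δ = 0.14.
Current steady state (s = 0.14): k* = (0.14/0.14)^(1/0.62) ≈ 1.0000, y* = 1.0000^0.38 ≈ 1.0000, c* = (1−0.14)·1.0000 ≈ 0.8600.
Setting f'(k) = n+g+δ gives 0.38·k^(0.38−1) = 0.14, hence k_gold = (0.38/0.14)^(1/0.62) ≈ 5.0055.
y_gold = 5.0055^0.38 ≈ 1.8441, c_gold = y_gold − 0.14·k_gold ≈ 1.1434.
Gain: Δc = 1.1434 − 0.8600 ≈ 0.2834.

Δc ≈ 0.28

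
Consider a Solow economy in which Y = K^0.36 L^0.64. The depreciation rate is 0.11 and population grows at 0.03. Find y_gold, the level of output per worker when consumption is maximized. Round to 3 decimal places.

Break-even investment rate: n + δ = 0.03 + 0.11 = 0.14.
Setting f'(k) = n+δ gives 0.36·k^(0.36−1) = 0.14, hence k_gold = (0.36/0.14)^(1/0.64) ≈ 4.3742.
Output: y_gold = k_gold^0.36 = 4.3742^0.36 ≈ 1.7011.

y_gold ≈ 1.701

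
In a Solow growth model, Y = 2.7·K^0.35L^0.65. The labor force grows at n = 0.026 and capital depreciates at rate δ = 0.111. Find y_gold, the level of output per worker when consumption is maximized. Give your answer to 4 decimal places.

The effective depreciation rate is n + δ = 0.026 + 0.111 = 0.137.
At the golden rule the marginal product of capital equals n+δ: 0.35·2.7·k^(0.35−1) = 0.137. Solving, k_gold = (0.35·2.7/0.137)^(1/0.65) ≈ 19.5130.
Output: y_gold = 2.7·k_gold^0.35 = 2.7·19.5130^0.35 ≈ 7.6380.

y_gold ≈ 7.6380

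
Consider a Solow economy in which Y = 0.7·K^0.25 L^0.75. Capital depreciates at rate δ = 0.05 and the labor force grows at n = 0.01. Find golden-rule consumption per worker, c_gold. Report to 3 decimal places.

c_gold ≈ 0.750

Break-even investment rate: n + δ = 0.01 + 0.05 = 0.06.
Setting f'(k) = n+δ gives 0.25·0.7·k^(0.25−1) = 0.06, hence k_gold = (0.25·0.7/0.06)^(1/0.75) ≈ 4.1672.
y_gold = 0.7·4.1672^0.25 ≈ 1.0001.
c_gold = y_gold − (n+δ)·k_gold = 1.0001 − 0.06·4.1672 ≈ 0.7501.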